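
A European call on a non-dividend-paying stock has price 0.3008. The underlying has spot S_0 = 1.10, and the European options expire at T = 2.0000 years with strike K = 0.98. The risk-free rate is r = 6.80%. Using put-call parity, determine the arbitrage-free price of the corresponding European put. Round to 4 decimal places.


Answer: Put price = 0.0562

Derivation:
Put-call parity: C - P = S_0 * exp(-qT) - K * exp(-rT).
S_0 * exp(-qT) = 1.1000 * 1.00000000 = 1.10000000
K * exp(-rT) = 0.9800 * 0.87284263 = 0.85538578
P = C - S*exp(-qT) + K*exp(-rT)
P = 0.3008 - 1.10000000 + 0.85538578 = 0.0562


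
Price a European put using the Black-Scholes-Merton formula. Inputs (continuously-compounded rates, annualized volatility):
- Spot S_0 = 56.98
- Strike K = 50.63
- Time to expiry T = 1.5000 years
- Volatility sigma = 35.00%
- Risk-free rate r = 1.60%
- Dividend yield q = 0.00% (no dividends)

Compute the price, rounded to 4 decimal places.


Answer: Price = 5.7376

Derivation:
d1 = (ln(S/K) + (r - q + 0.5*sigma^2) * T) / (sigma * sqrt(T)) = 0.54595870
d2 = d1 - sigma * sqrt(T) = 0.11729800
exp(-rT) = 0.97628571; exp(-qT) = 1.00000000
P = K * exp(-rT) * N(-d2) - S_0 * exp(-qT) * N(-d1)
N(-d1) = 0.29254716; N(-d2) = 0.45331196
P = 50.6300 * 0.97628571 * 0.45331196 - 56.9800 * 1.00000000 * 0.29254716 = 5.7376


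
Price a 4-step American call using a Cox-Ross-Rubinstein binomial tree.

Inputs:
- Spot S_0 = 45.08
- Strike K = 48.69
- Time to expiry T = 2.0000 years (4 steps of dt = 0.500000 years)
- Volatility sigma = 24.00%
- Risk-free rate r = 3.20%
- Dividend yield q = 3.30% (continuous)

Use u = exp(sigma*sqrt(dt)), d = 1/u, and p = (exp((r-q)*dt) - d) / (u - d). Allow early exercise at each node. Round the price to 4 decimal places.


dt = T/N = 0.500000
u = exp(sigma*sqrt(dt)) = 1.184956; d = 1/u = 0.843913
p = (exp((r-q)*dt) - d) / (u - d) = 0.456209
Discount per step: exp(-r*dt) = 0.984127
Stock lattice S(k, i) with i counting down-moves:
  k=0: S(0,0) = 45.0800
  k=1: S(1,0) = 53.4178; S(1,1) = 38.0436
  k=2: S(2,0) = 63.2978; S(2,1) = 45.0800; S(2,2) = 32.1055
  k=3: S(3,0) = 75.0051; S(3,1) = 53.4178; S(3,2) = 38.0436; S(3,3) = 27.0943
  k=4: S(4,0) = 88.8777; S(4,1) = 63.2978; S(4,2) = 45.0800; S(4,3) = 32.1055; S(4,4) = 22.8652
Terminal payoffs V(N, i) = max(S_T - K, 0):
  V(4,0) = 40.187694; V(4,1) = 14.607760; V(4,2) = 0.000000; V(4,3) = 0.000000; V(4,4) = 0.000000
Backward induction: V(k, i) = exp(-r*dt) * [p * V(k+1, i) + (1-p) * V(k+1, i+1)]; then take max(V_cont, immediate exercise) for American.
  V(3,0) = exp(-r*dt) * [p*40.187694 + (1-p)*14.607760] = 25.860471; exercise = 26.315060; V(3,0) = max -> 26.315060
  V(3,1) = exp(-r*dt) * [p*14.607760 + (1-p)*0.000000] = 6.558419; exercise = 4.727816; V(3,1) = max -> 6.558419
  V(3,2) = exp(-r*dt) * [p*0.000000 + (1-p)*0.000000] = 0.000000; exercise = 0.000000; V(3,2) = max -> 0.000000
  V(3,3) = exp(-r*dt) * [p*0.000000 + (1-p)*0.000000] = 0.000000; exercise = 0.000000; V(3,3) = max -> 0.000000
  V(2,0) = exp(-r*dt) * [p*26.315060 + (1-p)*6.558419] = 15.324421; exercise = 14.607760; V(2,0) = max -> 15.324421
  V(2,1) = exp(-r*dt) * [p*6.558419 + (1-p)*0.000000] = 2.944521; exercise = 0.000000; V(2,1) = max -> 2.944521
  V(2,2) = exp(-r*dt) * [p*0.000000 + (1-p)*0.000000] = 0.000000; exercise = 0.000000; V(2,2) = max -> 0.000000
  V(1,0) = exp(-r*dt) * [p*15.324421 + (1-p)*2.944521] = 8.455964; exercise = 4.727816; V(1,0) = max -> 8.455964
  V(1,1) = exp(-r*dt) * [p*2.944521 + (1-p)*0.000000] = 1.321996; exercise = 0.000000; V(1,1) = max -> 1.321996
  V(0,0) = exp(-r*dt) * [p*8.455964 + (1-p)*1.321996] = 4.503937; exercise = 0.000000; V(0,0) = max -> 4.503937

Answer: Price = V(0,0) = 4.5039


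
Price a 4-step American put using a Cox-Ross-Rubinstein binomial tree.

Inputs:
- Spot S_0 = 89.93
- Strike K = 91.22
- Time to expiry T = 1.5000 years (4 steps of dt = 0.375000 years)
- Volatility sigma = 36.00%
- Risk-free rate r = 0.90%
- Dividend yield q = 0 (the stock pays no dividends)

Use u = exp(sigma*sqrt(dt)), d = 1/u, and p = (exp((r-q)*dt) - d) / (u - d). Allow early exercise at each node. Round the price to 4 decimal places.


dt = T/N = 0.375000
u = exp(sigma*sqrt(dt)) = 1.246643; d = 1/u = 0.802154
p = (exp((r-q)*dt) - d) / (u - d) = 0.452714
Discount per step: exp(-r*dt) = 0.996631
Stock lattice S(k, i) with i counting down-moves:
  k=0: S(0,0) = 89.9300
  k=1: S(1,0) = 112.1106; S(1,1) = 72.1378
  k=2: S(2,0) = 139.7618; S(2,1) = 89.9300; S(2,2) = 57.8656
  k=3: S(3,0) = 174.2331; S(3,1) = 112.1106; S(3,2) = 72.1378; S(3,3) = 46.4172
  k=4: S(4,0) = 217.2064; S(4,1) = 139.7618; S(4,2) = 89.9300; S(4,3) = 57.8656; S(4,4) = 37.2337
Terminal payoffs V(N, i) = max(K - S_T, 0):
  V(4,0) = 0.000000; V(4,1) = 0.000000; V(4,2) = 1.290000; V(4,3) = 33.354379; V(4,4) = 53.986262
Backward induction: V(k, i) = exp(-r*dt) * [p * V(k+1, i) + (1-p) * V(k+1, i+1)]; then take max(V_cont, immediate exercise) for American.
  V(3,0) = exp(-r*dt) * [p*0.000000 + (1-p)*0.000000] = 0.000000; exercise = 0.000000; V(3,0) = max -> 0.000000
  V(3,1) = exp(-r*dt) * [p*0.000000 + (1-p)*1.290000] = 0.703620; exercise = 0.000000; V(3,1) = max -> 0.703620
  V(3,2) = exp(-r*dt) * [p*1.290000 + (1-p)*33.354379] = 18.774899; exercise = 19.082248; V(3,2) = max -> 19.082248
  V(3,3) = exp(-r*dt) * [p*33.354379 + (1-p)*53.986262] = 44.495485; exercise = 44.802833; V(3,3) = max -> 44.802833
  V(2,0) = exp(-r*dt) * [p*0.000000 + (1-p)*0.703620] = 0.383783; exercise = 0.000000; V(2,0) = max -> 0.383783
  V(2,1) = exp(-r*dt) * [p*0.703620 + (1-p)*19.082248] = 10.725717; exercise = 1.290000; V(2,1) = max -> 10.725717
  V(2,2) = exp(-r*dt) * [p*19.082248 + (1-p)*44.802833] = 33.047031; exercise = 33.354379; V(2,2) = max -> 33.354379
  V(1,0) = exp(-r*dt) * [p*0.383783 + (1-p)*10.725717] = 6.023411; exercise = 0.000000; V(1,0) = max -> 6.023411
  V(1,1) = exp(-r*dt) * [p*10.725717 + (1-p)*33.354379] = 23.032192; exercise = 19.082248; V(1,1) = max -> 23.032192
  V(0,0) = exp(-r*dt) * [p*6.023411 + (1-p)*23.032192] = 15.280413; exercise = 1.290000; V(0,0) = max -> 15.280413

Answer: Price = V(0,0) = 15.2804


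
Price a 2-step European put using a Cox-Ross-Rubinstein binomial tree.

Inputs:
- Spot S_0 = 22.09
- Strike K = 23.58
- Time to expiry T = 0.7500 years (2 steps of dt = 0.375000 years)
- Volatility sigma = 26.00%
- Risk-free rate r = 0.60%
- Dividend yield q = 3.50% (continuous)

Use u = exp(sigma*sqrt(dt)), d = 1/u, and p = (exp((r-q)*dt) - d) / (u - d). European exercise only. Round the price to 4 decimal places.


dt = T/N = 0.375000
u = exp(sigma*sqrt(dt)) = 1.172592; d = 1/u = 0.852811
p = (exp((r-q)*dt) - d) / (u - d) = 0.426456
Discount per step: exp(-r*dt) = 0.997753
Stock lattice S(k, i) with i counting down-moves:
  k=0: S(0,0) = 22.0900
  k=1: S(1,0) = 25.9026; S(1,1) = 18.8386
  k=2: S(2,0) = 30.3731; S(2,1) = 22.0900; S(2,2) = 16.0658
Terminal payoffs V(N, i) = max(K - S_T, 0):
  V(2,0) = 0.000000; V(2,1) = 1.490000; V(2,2) = 7.514223
Backward induction: V(k, i) = exp(-r*dt) * [p * V(k+1, i) + (1-p) * V(k+1, i+1)].
  V(1,0) = exp(-r*dt) * [p*0.000000 + (1-p)*1.490000] = 0.852660
  V(1,1) = exp(-r*dt) * [p*1.490000 + (1-p)*7.514223] = 4.934041
  V(0,0) = exp(-r*dt) * [p*0.852660 + (1-p)*4.934041] = 3.186333

Answer: Price = V(0,0) = 3.1863


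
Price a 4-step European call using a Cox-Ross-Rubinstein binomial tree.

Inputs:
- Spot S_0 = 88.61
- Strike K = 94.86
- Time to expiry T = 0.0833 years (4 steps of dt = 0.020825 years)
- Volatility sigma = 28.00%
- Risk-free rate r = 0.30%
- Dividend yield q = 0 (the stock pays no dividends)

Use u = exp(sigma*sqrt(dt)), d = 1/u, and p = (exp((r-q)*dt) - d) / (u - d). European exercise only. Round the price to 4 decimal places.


Answer: Price = V(0,0) = 0.8293

Derivation:
dt = T/N = 0.020825
u = exp(sigma*sqrt(dt)) = 1.041234; d = 1/u = 0.960399
p = (exp((r-q)*dt) - d) / (u - d) = 0.490673
Discount per step: exp(-r*dt) = 0.999938
Stock lattice S(k, i) with i counting down-moves:
  k=0: S(0,0) = 88.6100
  k=1: S(1,0) = 92.2637; S(1,1) = 85.1010
  k=2: S(2,0) = 96.0681; S(2,1) = 88.6100; S(2,2) = 81.7309
  k=3: S(3,0) = 100.0294; S(3,1) = 92.2637; S(3,2) = 85.1010; S(3,3) = 78.4943
  k=4: S(4,0) = 104.1540; S(4,1) = 96.0681; S(4,2) = 88.6100; S(4,3) = 81.7309; S(4,4) = 75.3858
Terminal payoffs V(N, i) = max(S_T - K, 0):
  V(4,0) = 9.293988; V(4,1) = 1.208126; V(4,2) = 0.000000; V(4,3) = 0.000000; V(4,4) = 0.000000
Backward induction: V(k, i) = exp(-r*dt) * [p * V(k+1, i) + (1-p) * V(k+1, i+1)].
  V(3,0) = exp(-r*dt) * [p*9.293988 + (1-p)*1.208126] = 5.175314
  V(3,1) = exp(-r*dt) * [p*1.208126 + (1-p)*0.000000] = 0.592757
  V(3,2) = exp(-r*dt) * [p*0.000000 + (1-p)*0.000000] = 0.000000
  V(3,3) = exp(-r*dt) * [p*0.000000 + (1-p)*0.000000] = 0.000000
  V(2,0) = exp(-r*dt) * [p*5.175314 + (1-p)*0.592757] = 2.841115
  V(2,1) = exp(-r*dt) * [p*0.592757 + (1-p)*0.000000] = 0.290832
  V(2,2) = exp(-r*dt) * [p*0.000000 + (1-p)*0.000000] = 0.000000
  V(1,0) = exp(-r*dt) * [p*2.841115 + (1-p)*0.290832] = 1.542090
  V(1,1) = exp(-r*dt) * [p*0.290832 + (1-p)*0.000000] = 0.142694
  V(0,0) = exp(-r*dt) * [p*1.542090 + (1-p)*0.142694] = 0.829288


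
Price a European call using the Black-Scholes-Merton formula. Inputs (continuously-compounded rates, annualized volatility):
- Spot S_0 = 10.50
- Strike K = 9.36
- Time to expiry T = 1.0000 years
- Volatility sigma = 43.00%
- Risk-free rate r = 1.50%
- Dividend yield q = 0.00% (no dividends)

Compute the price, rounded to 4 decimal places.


d1 = (ln(S/K) + (r - q + 0.5*sigma^2) * T) / (sigma * sqrt(T)) = 0.51716271
d2 = d1 - sigma * sqrt(T) = 0.08716271
exp(-rT) = 0.98511194; exp(-qT) = 1.00000000
C = S_0 * exp(-qT) * N(d1) - K * exp(-rT) * N(d2)
N(d1) = 0.69747871; N(d2) = 0.53472891
C = 10.5000 * 1.00000000 * 0.69747871 - 9.3600 * 0.98511194 * 0.53472891 = 2.3930

Answer: Price = 2.3930


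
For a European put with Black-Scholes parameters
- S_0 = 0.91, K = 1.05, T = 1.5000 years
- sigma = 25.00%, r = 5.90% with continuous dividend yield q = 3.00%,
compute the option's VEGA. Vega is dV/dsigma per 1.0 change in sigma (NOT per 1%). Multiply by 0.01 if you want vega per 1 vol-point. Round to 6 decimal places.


d1 = -0.1722018842; d2 = -0.4783881021
phi(d1) = 0.3930708994; exp(-qT) = 0.9559974818; exp(-rT) = 0.9153031107
Vega = S * exp(-qT) * phi(d1) * sqrt(T) = 0.9100 * 0.9559974818 * 0.3930708994 * 1.2247448714 = 0.418808

Answer: Vega = 0.418808


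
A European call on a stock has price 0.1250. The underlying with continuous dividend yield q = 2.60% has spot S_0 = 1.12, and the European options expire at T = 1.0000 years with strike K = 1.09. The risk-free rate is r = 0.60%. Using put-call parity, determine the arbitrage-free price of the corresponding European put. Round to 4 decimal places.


Put-call parity: C - P = S_0 * exp(-qT) - K * exp(-rT).
S_0 * exp(-qT) = 1.1200 * 0.97433509 = 1.09125530
K * exp(-rT) = 1.0900 * 0.99401796 = 1.08347958
P = C - S*exp(-qT) + K*exp(-rT)
P = 0.1250 - 1.09125530 + 1.08347958 = 0.1172

Answer: Put price = 0.1172


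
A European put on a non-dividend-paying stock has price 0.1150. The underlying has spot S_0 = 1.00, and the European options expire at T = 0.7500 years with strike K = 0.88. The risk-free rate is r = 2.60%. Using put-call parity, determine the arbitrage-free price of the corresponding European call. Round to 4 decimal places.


Answer: Call price = 0.2520

Derivation:
Put-call parity: C - P = S_0 * exp(-qT) - K * exp(-rT).
S_0 * exp(-qT) = 1.0000 * 1.00000000 = 1.00000000
K * exp(-rT) = 0.8800 * 0.98068890 = 0.86300623
C = P + S*exp(-qT) - K*exp(-rT)
C = 0.1150 + 1.00000000 - 0.86300623 = 0.2520


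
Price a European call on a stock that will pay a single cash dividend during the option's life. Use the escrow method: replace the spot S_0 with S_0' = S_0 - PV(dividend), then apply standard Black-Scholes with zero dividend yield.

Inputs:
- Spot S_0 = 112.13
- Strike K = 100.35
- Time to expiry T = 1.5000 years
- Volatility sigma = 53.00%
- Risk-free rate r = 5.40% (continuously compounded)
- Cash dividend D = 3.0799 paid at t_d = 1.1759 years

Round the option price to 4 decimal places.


Answer: Price = 34.8265

Derivation:
PV(D) = D * exp(-r * t_d) = 3.0799 * 0.93847543 = 2.89041049
S_0' = S_0 - PV(D) = 112.1300 - 2.89041049 = 109.23958951
d1 = (ln(S_0'/K) + (r + sigma^2/2)*T) / (sigma*sqrt(T)) = 0.58010459
d2 = d1 - sigma*sqrt(T) = -0.06901019
exp(-rT) = 0.92219369
N(d1) = 0.71907796; N(d2) = 0.47249075
C = S_0' * N(d1) - K * exp(-rT) * N(d2) = 109.23958951 * 0.71907796 - 100.3500 * 0.92219369 * 0.47249075 = 34.8265


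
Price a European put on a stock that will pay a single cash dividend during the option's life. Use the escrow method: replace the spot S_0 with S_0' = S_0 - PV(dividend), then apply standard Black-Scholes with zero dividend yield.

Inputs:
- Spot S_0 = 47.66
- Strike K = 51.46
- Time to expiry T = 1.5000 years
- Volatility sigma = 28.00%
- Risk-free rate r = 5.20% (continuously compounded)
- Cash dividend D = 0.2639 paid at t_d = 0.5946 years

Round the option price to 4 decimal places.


PV(D) = D * exp(-r * t_d) = 0.2639 * 0.96955391 = 0.25586528
S_0' = S_0 - PV(D) = 47.6600 - 0.25586528 = 47.40413472
d1 = (ln(S_0'/K) + (r + sigma^2/2)*T) / (sigma*sqrt(T)) = 0.15952199
d2 = d1 - sigma*sqrt(T) = -0.18340657
exp(-rT) = 0.92496443
N(-d1) = 0.43662882; N(-d2) = 0.57276049
P = K * exp(-rT) * N(-d2) - S_0' * N(-d1) = 51.4600 * 0.92496443 * 0.57276049 - 47.40413472 * 0.43662882 = 6.5646

Answer: Price = 6.5646


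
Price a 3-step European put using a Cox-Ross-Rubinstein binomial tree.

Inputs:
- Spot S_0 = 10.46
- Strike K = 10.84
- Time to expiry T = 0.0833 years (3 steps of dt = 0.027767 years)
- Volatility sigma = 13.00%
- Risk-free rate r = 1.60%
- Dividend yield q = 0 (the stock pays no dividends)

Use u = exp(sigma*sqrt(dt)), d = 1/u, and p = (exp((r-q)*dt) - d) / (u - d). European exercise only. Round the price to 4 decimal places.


dt = T/N = 0.027767
u = exp(sigma*sqrt(dt)) = 1.021899; d = 1/u = 0.978571
p = (exp((r-q)*dt) - d) / (u - d) = 0.504840
Discount per step: exp(-r*dt) = 0.999556
Stock lattice S(k, i) with i counting down-moves:
  k=0: S(0,0) = 10.4600
  k=1: S(1,0) = 10.6891; S(1,1) = 10.2358
  k=2: S(2,0) = 10.9231; S(2,1) = 10.4600; S(2,2) = 10.0165
  k=3: S(3,0) = 11.1623; S(3,1) = 10.6891; S(3,2) = 10.2358; S(3,3) = 9.8019
Terminal payoffs V(N, i) = max(K - S_T, 0):
  V(3,0) = 0.000000; V(3,1) = 0.150940; V(3,2) = 0.604151; V(3,3) = 1.038147
Backward induction: V(k, i) = exp(-r*dt) * [p * V(k+1, i) + (1-p) * V(k+1, i+1)].
  V(2,0) = exp(-r*dt) * [p*0.000000 + (1-p)*0.150940] = 0.074706
  V(2,1) = exp(-r*dt) * [p*0.150940 + (1-p)*0.604151] = 0.375185
  V(2,2) = exp(-r*dt) * [p*0.604151 + (1-p)*1.038147] = 0.818685
  V(1,0) = exp(-r*dt) * [p*0.074706 + (1-p)*0.375185] = 0.223392
  V(1,1) = exp(-r*dt) * [p*0.375185 + (1-p)*0.818685] = 0.594524
  V(0,0) = exp(-r*dt) * [p*0.223392 + (1-p)*0.594524] = 0.406981

Answer: Price = V(0,0) = 0.4070


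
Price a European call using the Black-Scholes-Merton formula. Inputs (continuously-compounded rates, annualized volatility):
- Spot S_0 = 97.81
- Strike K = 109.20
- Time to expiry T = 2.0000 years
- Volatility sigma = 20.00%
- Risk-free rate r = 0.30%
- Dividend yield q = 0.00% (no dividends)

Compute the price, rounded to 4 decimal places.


Answer: Price = 7.0073

Derivation:
d1 = (ln(S/K) + (r - q + 0.5*sigma^2) * T) / (sigma * sqrt(T)) = -0.22681950
d2 = d1 - sigma * sqrt(T) = -0.50966221
exp(-rT) = 0.99401796; exp(-qT) = 1.00000000
C = S_0 * exp(-qT) * N(d1) - K * exp(-rT) * N(d2)
N(d1) = 0.41028205; N(d2) = 0.30514407
C = 97.8100 * 1.00000000 * 0.41028205 - 109.2000 * 0.99401796 * 0.30514407 = 7.0073


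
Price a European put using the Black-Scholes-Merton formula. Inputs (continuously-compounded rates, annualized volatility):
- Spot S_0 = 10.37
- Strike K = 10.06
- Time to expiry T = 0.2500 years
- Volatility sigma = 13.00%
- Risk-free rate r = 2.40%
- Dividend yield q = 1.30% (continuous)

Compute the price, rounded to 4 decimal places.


Answer: Price = 0.1288

Derivation:
d1 = (ln(S/K) + (r - q + 0.5*sigma^2) * T) / (sigma * sqrt(T)) = 0.54172858
d2 = d1 - sigma * sqrt(T) = 0.47672858
exp(-rT) = 0.99401796; exp(-qT) = 0.99675528
P = K * exp(-rT) * N(-d2) - S_0 * exp(-qT) * N(-d1)
N(-d1) = 0.29400275; N(-d2) = 0.31677771
P = 10.0600 * 0.99401796 * 0.31677771 - 10.3700 * 0.99675528 * 0.29400275 = 0.1288


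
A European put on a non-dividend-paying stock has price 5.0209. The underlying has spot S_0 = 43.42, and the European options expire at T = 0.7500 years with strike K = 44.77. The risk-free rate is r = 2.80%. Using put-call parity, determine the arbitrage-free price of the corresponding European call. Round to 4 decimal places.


Put-call parity: C - P = S_0 * exp(-qT) - K * exp(-rT).
S_0 * exp(-qT) = 43.4200 * 1.00000000 = 43.42000000
K * exp(-rT) = 44.7700 * 0.97921896 = 43.83963304
C = P + S*exp(-qT) - K*exp(-rT)
C = 5.0209 + 43.42000000 - 43.83963304 = 4.6013

Answer: Call price = 4.6013


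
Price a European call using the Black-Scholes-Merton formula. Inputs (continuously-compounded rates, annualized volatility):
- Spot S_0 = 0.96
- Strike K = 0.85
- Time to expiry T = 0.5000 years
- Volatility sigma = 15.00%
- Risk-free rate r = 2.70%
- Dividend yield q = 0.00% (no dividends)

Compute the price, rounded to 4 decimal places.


d1 = (ln(S/K) + (r - q + 0.5*sigma^2) * T) / (sigma * sqrt(T)) = 1.32768194
d2 = d1 - sigma * sqrt(T) = 1.22161592
exp(-rT) = 0.98659072; exp(-qT) = 1.00000000
C = S_0 * exp(-qT) * N(d1) - K * exp(-rT) * N(d2)
N(d1) = 0.90785840; N(d2) = 0.88907355
C = 0.9600 * 1.00000000 * 0.90785840 - 0.8500 * 0.98659072 * 0.88907355 = 0.1260

Answer: Price = 0.1260


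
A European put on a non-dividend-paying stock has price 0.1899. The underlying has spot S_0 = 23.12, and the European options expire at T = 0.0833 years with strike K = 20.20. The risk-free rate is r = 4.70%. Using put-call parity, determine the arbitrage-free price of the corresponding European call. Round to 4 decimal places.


Answer: Call price = 3.1888

Derivation:
Put-call parity: C - P = S_0 * exp(-qT) - K * exp(-rT).
S_0 * exp(-qT) = 23.1200 * 1.00000000 = 23.12000000
K * exp(-rT) = 20.2000 * 0.99609255 = 20.12106959
C = P + S*exp(-qT) - K*exp(-rT)
C = 0.1899 + 23.12000000 - 20.12106959 = 3.1888


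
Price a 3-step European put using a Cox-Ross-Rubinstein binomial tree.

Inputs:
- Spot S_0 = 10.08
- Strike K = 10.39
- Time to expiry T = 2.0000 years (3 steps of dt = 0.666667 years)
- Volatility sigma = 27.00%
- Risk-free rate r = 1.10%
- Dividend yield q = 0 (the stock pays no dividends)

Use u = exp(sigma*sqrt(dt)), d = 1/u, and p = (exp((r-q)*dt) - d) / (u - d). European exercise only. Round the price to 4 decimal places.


Answer: Price = V(0,0) = 1.6964

Derivation:
dt = T/N = 0.666667
u = exp(sigma*sqrt(dt)) = 1.246643; d = 1/u = 0.802154
p = (exp((r-q)*dt) - d) / (u - d) = 0.461668
Discount per step: exp(-r*dt) = 0.992693
Stock lattice S(k, i) with i counting down-moves:
  k=0: S(0,0) = 10.0800
  k=1: S(1,0) = 12.5662; S(1,1) = 8.0857
  k=2: S(2,0) = 15.6655; S(2,1) = 10.0800; S(2,2) = 6.4860
  k=3: S(3,0) = 19.5293; S(3,1) = 12.5662; S(3,2) = 8.0857; S(3,3) = 5.2028
Terminal payoffs V(N, i) = max(K - S_T, 0):
  V(3,0) = 0.000000; V(3,1) = 0.000000; V(3,2) = 2.304283; V(3,3) = 5.187231
Backward induction: V(k, i) = exp(-r*dt) * [p * V(k+1, i) + (1-p) * V(k+1, i+1)].
  V(2,0) = exp(-r*dt) * [p*0.000000 + (1-p)*0.000000] = 0.000000
  V(2,1) = exp(-r*dt) * [p*0.000000 + (1-p)*2.304283] = 1.231407
  V(2,2) = exp(-r*dt) * [p*2.304283 + (1-p)*5.187231] = 3.828091
  V(1,0) = exp(-r*dt) * [p*0.000000 + (1-p)*1.231407] = 0.658062
  V(1,1) = exp(-r*dt) * [p*1.231407 + (1-p)*3.828091] = 2.610075
  V(0,0) = exp(-r*dt) * [p*0.658062 + (1-p)*2.610075] = 1.696408


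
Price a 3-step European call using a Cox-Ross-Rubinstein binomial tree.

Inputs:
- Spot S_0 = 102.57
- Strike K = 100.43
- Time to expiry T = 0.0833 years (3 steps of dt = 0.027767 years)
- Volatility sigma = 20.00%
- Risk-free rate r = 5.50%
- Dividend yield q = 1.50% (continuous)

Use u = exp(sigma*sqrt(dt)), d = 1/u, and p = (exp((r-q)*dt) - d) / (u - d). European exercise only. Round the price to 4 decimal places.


Answer: Price = V(0,0) = 3.8208

Derivation:
dt = T/N = 0.027767
u = exp(sigma*sqrt(dt)) = 1.033888; d = 1/u = 0.967223
p = (exp((r-q)*dt) - d) / (u - d) = 0.508339
Discount per step: exp(-r*dt) = 0.998474
Stock lattice S(k, i) with i counting down-moves:
  k=0: S(0,0) = 102.5700
  k=1: S(1,0) = 106.0459; S(1,1) = 99.2080
  k=2: S(2,0) = 109.6396; S(2,1) = 102.5700; S(2,2) = 95.9562
  k=3: S(3,0) = 113.3551; S(3,1) = 106.0459; S(3,2) = 99.2080; S(3,3) = 92.8110
Terminal payoffs V(N, i) = max(S_T - K, 0):
  V(3,0) = 12.925114; V(3,1) = 5.615915; V(3,2) = 0.000000; V(3,3) = 0.000000
Backward induction: V(k, i) = exp(-r*dt) * [p * V(k+1, i) + (1-p) * V(k+1, i+1)].
  V(2,0) = exp(-r*dt) * [p*12.925114 + (1-p)*5.615915] = 9.317223
  V(2,1) = exp(-r*dt) * [p*5.615915 + (1-p)*0.000000] = 2.850430
  V(2,2) = exp(-r*dt) * [p*0.000000 + (1-p)*0.000000] = 0.000000
  V(1,0) = exp(-r*dt) * [p*9.317223 + (1-p)*2.850430] = 6.128384
  V(1,1) = exp(-r*dt) * [p*2.850430 + (1-p)*0.000000] = 1.446772
  V(0,0) = exp(-r*dt) * [p*6.128384 + (1-p)*1.446772] = 3.820777


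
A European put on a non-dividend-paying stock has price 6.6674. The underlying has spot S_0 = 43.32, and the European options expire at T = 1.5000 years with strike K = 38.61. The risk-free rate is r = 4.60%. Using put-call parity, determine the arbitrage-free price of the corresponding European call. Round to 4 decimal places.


Put-call parity: C - P = S_0 * exp(-qT) - K * exp(-rT).
S_0 * exp(-qT) = 43.3200 * 1.00000000 = 43.32000000
K * exp(-rT) = 38.6100 * 0.93332668 = 36.03574312
C = P + S*exp(-qT) - K*exp(-rT)
C = 6.6674 + 43.32000000 - 36.03574312 = 13.9517

Answer: Call price = 13.9517


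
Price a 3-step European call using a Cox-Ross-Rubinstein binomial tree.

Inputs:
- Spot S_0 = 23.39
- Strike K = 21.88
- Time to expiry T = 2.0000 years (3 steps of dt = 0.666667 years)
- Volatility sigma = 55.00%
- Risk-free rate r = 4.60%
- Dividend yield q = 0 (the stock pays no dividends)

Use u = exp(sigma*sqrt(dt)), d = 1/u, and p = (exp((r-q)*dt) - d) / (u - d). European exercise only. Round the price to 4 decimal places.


dt = T/N = 0.666667
u = exp(sigma*sqrt(dt)) = 1.566859; d = 1/u = 0.638219
p = (exp((r-q)*dt) - d) / (u - d) = 0.423116
Discount per step: exp(-r*dt) = 0.969799
Stock lattice S(k, i) with i counting down-moves:
  k=0: S(0,0) = 23.3900
  k=1: S(1,0) = 36.6488; S(1,1) = 14.9280
  k=2: S(2,0) = 57.4236; S(2,1) = 23.3900; S(2,2) = 9.5273
  k=3: S(3,0) = 89.9746; S(3,1) = 36.6488; S(3,2) = 14.9280; S(3,3) = 6.0805
Terminal payoffs V(N, i) = max(S_T - K, 0):
  V(3,0) = 68.094648; V(3,1) = 14.768837; V(3,2) = 0.000000; V(3,3) = 0.000000
Backward induction: V(k, i) = exp(-r*dt) * [p * V(k+1, i) + (1-p) * V(k+1, i+1)].
  V(2,0) = exp(-r*dt) * [p*68.094648 + (1-p)*14.768837] = 36.204371
  V(2,1) = exp(-r*dt) * [p*14.768837 + (1-p)*0.000000] = 6.060205
  V(2,2) = exp(-r*dt) * [p*0.000000 + (1-p)*0.000000] = 0.000000
  V(1,0) = exp(-r*dt) * [p*36.204371 + (1-p)*6.060205] = 18.246456
  V(1,1) = exp(-r*dt) * [p*6.060205 + (1-p)*0.000000] = 2.486728
  V(0,0) = exp(-r*dt) * [p*18.246456 + (1-p)*2.486728] = 8.878431

Answer: Price = V(0,0) = 8.8784


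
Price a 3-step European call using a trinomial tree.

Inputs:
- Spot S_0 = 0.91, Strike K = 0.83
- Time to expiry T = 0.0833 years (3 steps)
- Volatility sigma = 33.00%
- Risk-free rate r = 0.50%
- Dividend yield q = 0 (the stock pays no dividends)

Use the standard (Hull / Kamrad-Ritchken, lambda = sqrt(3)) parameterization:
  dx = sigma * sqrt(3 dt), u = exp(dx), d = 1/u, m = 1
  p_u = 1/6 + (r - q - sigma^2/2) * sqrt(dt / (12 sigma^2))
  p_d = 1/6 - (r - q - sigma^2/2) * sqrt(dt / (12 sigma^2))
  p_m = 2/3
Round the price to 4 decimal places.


Answer: Price = V(0,0) = 0.0865

Derivation:
dt = T/N = 0.027767; dx = sigma*sqrt(3*dt) = 0.095244
u = exp(dx) = 1.099927; d = 1/u = 0.909151
p_u = 0.159459, p_m = 0.666667, p_d = 0.173875
Discount per step: exp(-r*dt) = 0.999861
Stock lattice S(k, j) with j the centered position index:
  k=0: S(0,+0) = 0.9100
  k=1: S(1,-1) = 0.8273; S(1,+0) = 0.9100; S(1,+1) = 1.0009
  k=2: S(2,-2) = 0.7522; S(2,-1) = 0.8273; S(2,+0) = 0.9100; S(2,+1) = 1.0009; S(2,+2) = 1.1010
  k=3: S(3,-3) = 0.6838; S(3,-2) = 0.7522; S(3,-1) = 0.8273; S(3,+0) = 0.9100; S(3,+1) = 1.0009; S(3,+2) = 1.1010; S(3,+3) = 1.2110
Terminal payoffs V(N, j) = max(S_T - K, 0):
  V(3,-3) = 0.000000; V(3,-2) = 0.000000; V(3,-1) = 0.000000; V(3,+0) = 0.080000; V(3,+1) = 0.170933; V(3,+2) = 0.270954; V(3,+3) = 0.380969
Backward induction: V(k, j) = exp(-r*dt) * [p_u * V(k+1, j+1) + p_m * V(k+1, j) + p_d * V(k+1, j-1)]
  V(2,-2) = exp(-r*dt) * [p_u*0.000000 + p_m*0.000000 + p_d*0.000000] = 0.000000
  V(2,-1) = exp(-r*dt) * [p_u*0.080000 + p_m*0.000000 + p_d*0.000000] = 0.012755
  V(2,+0) = exp(-r*dt) * [p_u*0.170933 + p_m*0.080000 + p_d*0.000000] = 0.080579
  V(2,+1) = exp(-r*dt) * [p_u*0.270954 + p_m*0.170933 + p_d*0.080000] = 0.171048
  V(2,+2) = exp(-r*dt) * [p_u*0.380969 + p_m*0.270954 + p_d*0.170933] = 0.271068
  V(1,-1) = exp(-r*dt) * [p_u*0.080579 + p_m*0.012755 + p_d*0.000000] = 0.021349
  V(1,+0) = exp(-r*dt) * [p_u*0.171048 + p_m*0.080579 + p_d*0.012755] = 0.083201
  V(1,+1) = exp(-r*dt) * [p_u*0.271068 + p_m*0.171048 + p_d*0.080579] = 0.171243
  V(0,+0) = exp(-r*dt) * [p_u*0.171243 + p_m*0.083201 + p_d*0.021349] = 0.086473


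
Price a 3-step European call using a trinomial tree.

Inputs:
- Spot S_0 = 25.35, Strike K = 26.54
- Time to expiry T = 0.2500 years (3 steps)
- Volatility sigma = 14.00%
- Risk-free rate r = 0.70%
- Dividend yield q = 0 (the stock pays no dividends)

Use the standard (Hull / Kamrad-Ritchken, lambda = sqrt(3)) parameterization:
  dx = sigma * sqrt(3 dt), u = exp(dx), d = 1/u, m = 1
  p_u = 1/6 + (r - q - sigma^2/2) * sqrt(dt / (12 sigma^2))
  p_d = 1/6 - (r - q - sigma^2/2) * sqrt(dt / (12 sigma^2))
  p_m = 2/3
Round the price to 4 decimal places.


dt = T/N = 0.083333; dx = sigma*sqrt(3*dt) = 0.070000
u = exp(dx) = 1.072508; d = 1/u = 0.932394
p_u = 0.165000, p_m = 0.666667, p_d = 0.168333
Discount per step: exp(-r*dt) = 0.999417
Stock lattice S(k, j) with j the centered position index:
  k=0: S(0,+0) = 25.3500
  k=1: S(1,-1) = 23.6362; S(1,+0) = 25.3500; S(1,+1) = 27.1881
  k=2: S(2,-2) = 22.0382; S(2,-1) = 23.6362; S(2,+0) = 25.3500; S(2,+1) = 27.1881; S(2,+2) = 29.1594
  k=3: S(3,-3) = 20.5483; S(3,-2) = 22.0382; S(3,-1) = 23.6362; S(3,+0) = 25.3500; S(3,+1) = 27.1881; S(3,+2) = 29.1594; S(3,+3) = 31.2737
Terminal payoffs V(N, j) = max(S_T - K, 0):
  V(3,-3) = 0.000000; V(3,-2) = 0.000000; V(3,-1) = 0.000000; V(3,+0) = 0.000000; V(3,+1) = 0.648082; V(3,+2) = 2.619441; V(3,+3) = 4.733739
Backward induction: V(k, j) = exp(-r*dt) * [p_u * V(k+1, j+1) + p_m * V(k+1, j) + p_d * V(k+1, j-1)]
  V(2,-2) = exp(-r*dt) * [p_u*0.000000 + p_m*0.000000 + p_d*0.000000] = 0.000000
  V(2,-1) = exp(-r*dt) * [p_u*0.000000 + p_m*0.000000 + p_d*0.000000] = 0.000000
  V(2,+0) = exp(-r*dt) * [p_u*0.648082 + p_m*0.000000 + p_d*0.000000] = 0.106871
  V(2,+1) = exp(-r*dt) * [p_u*2.619441 + p_m*0.648082 + p_d*0.000000] = 0.863759
  V(2,+2) = exp(-r*dt) * [p_u*4.733739 + p_m*2.619441 + p_d*0.648082] = 2.634917
  V(1,-1) = exp(-r*dt) * [p_u*0.106871 + p_m*0.000000 + p_d*0.000000] = 0.017623
  V(1,+0) = exp(-r*dt) * [p_u*0.863759 + p_m*0.106871 + p_d*0.000000] = 0.213643
  V(1,+1) = exp(-r*dt) * [p_u*2.634917 + p_m*0.863759 + p_d*0.106871] = 1.027991
  V(0,+0) = exp(-r*dt) * [p_u*1.027991 + p_m*0.213643 + p_d*0.017623] = 0.314830

Answer: Price = V(0,0) = 0.3148


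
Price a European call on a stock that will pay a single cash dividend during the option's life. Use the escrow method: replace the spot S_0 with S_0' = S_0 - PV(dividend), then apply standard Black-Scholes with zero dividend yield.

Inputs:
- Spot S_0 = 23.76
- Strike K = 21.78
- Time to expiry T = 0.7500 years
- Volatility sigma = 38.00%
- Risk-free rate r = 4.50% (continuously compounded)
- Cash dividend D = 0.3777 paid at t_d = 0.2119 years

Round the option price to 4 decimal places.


Answer: Price = 4.2135

Derivation:
PV(D) = D * exp(-r * t_d) = 0.3777 * 0.99050982 = 0.37411556
S_0' = S_0 - PV(D) = 23.7600 - 0.37411556 = 23.38588444
d1 = (ln(S_0'/K) + (r + sigma^2/2)*T) / (sigma*sqrt(T)) = 0.48327406
d2 = d1 - sigma*sqrt(T) = 0.15418441
exp(-rT) = 0.96681318
N(d1) = 0.68554942; N(d2) = 0.56126783
C = S_0' * N(d1) - K * exp(-rT) * N(d2) = 23.38588444 * 0.68554942 - 21.7800 * 0.96681318 * 0.56126783 = 4.2135


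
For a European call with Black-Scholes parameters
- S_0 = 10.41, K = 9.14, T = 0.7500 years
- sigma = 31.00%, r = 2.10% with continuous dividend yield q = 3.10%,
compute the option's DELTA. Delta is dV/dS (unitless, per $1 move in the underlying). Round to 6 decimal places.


d1 = 0.5909235772; d2 = 0.3224557020
phi(d1) = 0.3350304451; exp(-qT) = 0.9770181987; exp(-rT) = 0.9843733826
N(d1) = 0.7227141861
Delta = exp(-qT) * N(d1) = 0.9770181987 * 0.7227141861 = 0.706105

Answer: Delta = 0.706105


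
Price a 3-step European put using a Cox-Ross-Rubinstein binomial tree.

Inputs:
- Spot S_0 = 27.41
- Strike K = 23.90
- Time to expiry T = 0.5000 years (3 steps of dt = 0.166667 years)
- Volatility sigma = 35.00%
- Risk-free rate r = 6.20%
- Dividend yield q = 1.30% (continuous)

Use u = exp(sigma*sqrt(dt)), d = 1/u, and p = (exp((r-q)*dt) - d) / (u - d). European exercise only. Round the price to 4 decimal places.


Answer: Price = V(0,0) = 0.8156

Derivation:
dt = T/N = 0.166667
u = exp(sigma*sqrt(dt)) = 1.153599; d = 1/u = 0.866852
p = (exp((r-q)*dt) - d) / (u - d) = 0.492936
Discount per step: exp(-r*dt) = 0.989720
Stock lattice S(k, i) with i counting down-moves:
  k=0: S(0,0) = 27.4100
  k=1: S(1,0) = 31.6202; S(1,1) = 23.7604
  k=2: S(2,0) = 36.4770; S(2,1) = 27.4100; S(2,2) = 20.5968
  k=3: S(3,0) = 42.0798; S(3,1) = 31.6202; S(3,2) = 23.7604; S(3,3) = 17.8544
Terminal payoffs V(N, i) = max(K - S_T, 0):
  V(3,0) = 0.000000; V(3,1) = 0.000000; V(3,2) = 0.139584; V(3,3) = 6.045649
Backward induction: V(k, i) = exp(-r*dt) * [p * V(k+1, i) + (1-p) * V(k+1, i+1)].
  V(2,0) = exp(-r*dt) * [p*0.000000 + (1-p)*0.000000] = 0.000000
  V(2,1) = exp(-r*dt) * [p*0.000000 + (1-p)*0.139584] = 0.070050
  V(2,2) = exp(-r*dt) * [p*0.139584 + (1-p)*6.045649] = 3.102116
  V(1,0) = exp(-r*dt) * [p*0.000000 + (1-p)*0.070050] = 0.035155
  V(1,1) = exp(-r*dt) * [p*0.070050 + (1-p)*3.102116] = 1.590977
  V(0,0) = exp(-r*dt) * [p*0.035155 + (1-p)*1.590977] = 0.815585


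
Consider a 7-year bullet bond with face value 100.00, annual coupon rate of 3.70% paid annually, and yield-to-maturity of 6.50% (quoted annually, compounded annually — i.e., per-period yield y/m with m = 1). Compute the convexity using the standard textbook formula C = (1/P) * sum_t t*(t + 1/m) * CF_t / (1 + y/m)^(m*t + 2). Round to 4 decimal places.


Answer: Convexity = 42.1364

Derivation:
Coupon per period c = face * coupon_rate / m = 3.700000
Periods per year m = 1; per-period yield y/m = 0.065000
Number of cashflows N = 7
Cashflows (t years, CF_t, discount factor 1/(1+y/m)^(m*t), PV):
  t = 1.0000: CF_t = 3.700000, DF = 0.938967, PV = 3.474178
  t = 2.0000: CF_t = 3.700000, DF = 0.881659, PV = 3.262139
  t = 3.0000: CF_t = 3.700000, DF = 0.827849, PV = 3.063042
  t = 4.0000: CF_t = 3.700000, DF = 0.777323, PV = 2.876095
  t = 5.0000: CF_t = 3.700000, DF = 0.729881, PV = 2.700559
  t = 6.0000: CF_t = 3.700000, DF = 0.685334, PV = 2.535736
  t = 7.0000: CF_t = 103.700000, DF = 0.643506, PV = 66.731594
Price P = sum_t PV_t = 84.643345
Convexity numerator sum_t t*(t + 1/m) * CF_t / (1+y/m)^(m*t + 2):
  t = 1.0000: term = 6.126083
  t = 2.0000: term = 17.256573
  t = 3.0000: term = 32.406709
  t = 4.0000: term = 50.714725
  t = 5.0000: term = 71.429190
  t = 6.0000: term = 93.897527
  t = 7.0000: term = 3294.733665
Convexity = (1/P) * sum = 3566.564471 / 84.643345 = 42.136384


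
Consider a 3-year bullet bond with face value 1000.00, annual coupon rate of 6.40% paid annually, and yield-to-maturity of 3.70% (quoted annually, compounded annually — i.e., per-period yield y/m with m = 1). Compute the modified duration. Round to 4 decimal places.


Answer: Modified duration = 2.7289

Derivation:
Coupon per period c = face * coupon_rate / m = 64.000000
Periods per year m = 1; per-period yield y/m = 0.037000
Number of cashflows N = 3
Cashflows (t years, CF_t, discount factor 1/(1+y/m)^(m*t), PV):
  t = 1.0000: CF_t = 64.000000, DF = 0.964320, PV = 61.716490
  t = 2.0000: CF_t = 64.000000, DF = 0.929913, PV = 59.514455
  t = 3.0000: CF_t = 1064.000000, DF = 0.896734, PV = 954.125183
Price P = sum_t PV_t = 1075.356128
First compute Macaulay numerator sum_t t * PV_t:
  t * PV_t at t = 1.0000: 61.716490
  t * PV_t at t = 2.0000: 119.028910
  t * PV_t at t = 3.0000: 2862.375550
Macaulay duration D = 3043.120950 / 1075.356128 = 2.829873
Modified duration = D / (1 + y/m) = 2.829873 / (1 + 0.037000) = 2.728903


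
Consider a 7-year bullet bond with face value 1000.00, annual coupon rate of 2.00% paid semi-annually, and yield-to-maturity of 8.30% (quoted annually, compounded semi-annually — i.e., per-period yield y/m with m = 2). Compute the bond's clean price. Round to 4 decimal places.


Coupon per period c = face * coupon_rate / m = 10.000000
Periods per year m = 2; per-period yield y/m = 0.041500
Number of cashflows N = 14
Cashflows (t years, CF_t, discount factor 1/(1+y/m)^(m*t), PV):
  t = 0.5000: CF_t = 10.000000, DF = 0.960154, PV = 9.601536
  t = 1.0000: CF_t = 10.000000, DF = 0.921895, PV = 9.218950
  t = 1.5000: CF_t = 10.000000, DF = 0.885161, PV = 8.851608
  t = 2.0000: CF_t = 10.000000, DF = 0.849890, PV = 8.498904
  t = 2.5000: CF_t = 10.000000, DF = 0.816025, PV = 8.160253
  t = 3.0000: CF_t = 10.000000, DF = 0.783510, PV = 7.835097
  t = 3.5000: CF_t = 10.000000, DF = 0.752290, PV = 7.522896
  t = 4.0000: CF_t = 10.000000, DF = 0.722314, PV = 7.223136
  t = 4.5000: CF_t = 10.000000, DF = 0.693532, PV = 6.935320
  t = 5.0000: CF_t = 10.000000, DF = 0.665897, PV = 6.658973
  t = 5.5000: CF_t = 10.000000, DF = 0.639364, PV = 6.393637
  t = 6.0000: CF_t = 10.000000, DF = 0.613887, PV = 6.138874
  t = 6.5000: CF_t = 10.000000, DF = 0.589426, PV = 5.894262
  t = 7.0000: CF_t = 1010.000000, DF = 0.565940, PV = 571.599097
Price P = sum_t PV_t = 670.532543

Answer: Price = 670.5325


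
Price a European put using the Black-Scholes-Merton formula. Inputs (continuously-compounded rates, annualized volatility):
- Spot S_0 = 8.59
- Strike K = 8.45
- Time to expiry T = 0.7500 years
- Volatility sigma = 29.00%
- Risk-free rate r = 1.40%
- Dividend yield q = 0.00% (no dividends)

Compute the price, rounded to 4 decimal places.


d1 = (ln(S/K) + (r - q + 0.5*sigma^2) * T) / (sigma * sqrt(T)) = 0.23281070
d2 = d1 - sigma * sqrt(T) = -0.01833667
exp(-rT) = 0.98955493; exp(-qT) = 1.00000000
P = K * exp(-rT) * N(-d2) - S_0 * exp(-qT) * N(-d1)
N(-d1) = 0.40795420; N(-d2) = 0.50731486
P = 8.4500 * 0.98955493 * 0.50731486 - 8.5900 * 1.00000000 * 0.40795420 = 0.7377

Answer: Price = 0.7377


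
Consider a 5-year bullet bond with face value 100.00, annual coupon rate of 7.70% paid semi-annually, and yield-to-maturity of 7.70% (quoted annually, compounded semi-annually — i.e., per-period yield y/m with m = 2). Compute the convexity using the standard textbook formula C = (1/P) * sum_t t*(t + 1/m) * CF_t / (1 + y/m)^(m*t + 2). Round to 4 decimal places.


Answer: Convexity = 20.4161

Derivation:
Coupon per period c = face * coupon_rate / m = 3.850000
Periods per year m = 2; per-period yield y/m = 0.038500
Number of cashflows N = 10
Cashflows (t years, CF_t, discount factor 1/(1+y/m)^(m*t), PV):
  t = 0.5000: CF_t = 3.850000, DF = 0.962927, PV = 3.707270
  t = 1.0000: CF_t = 3.850000, DF = 0.927229, PV = 3.569832
  t = 1.5000: CF_t = 3.850000, DF = 0.892854, PV = 3.437488
  t = 2.0000: CF_t = 3.850000, DF = 0.859754, PV = 3.310051
  t = 2.5000: CF_t = 3.850000, DF = 0.827880, PV = 3.187339
  t = 3.0000: CF_t = 3.850000, DF = 0.797188, PV = 3.069176
  t = 3.5000: CF_t = 3.850000, DF = 0.767635, PV = 2.955393
  t = 4.0000: CF_t = 3.850000, DF = 0.739176, PV = 2.845828
  t = 4.5000: CF_t = 3.850000, DF = 0.711773, PV = 2.740326
  t = 5.0000: CF_t = 103.850000, DF = 0.685386, PV = 71.177297
Price P = sum_t PV_t = 100.000000
Convexity numerator sum_t t*(t + 1/m) * CF_t / (1+y/m)^(m*t + 2):
  t = 0.5000: term = 1.718744
  t = 1.0000: term = 4.965077
  t = 1.5000: term = 9.562016
  t = 2.0000: term = 15.345878
  t = 2.5000: term = 22.165447
  t = 3.0000: term = 29.881199
  t = 3.5000: term = 38.364563
  t = 4.0000: term = 47.497224
  t = 4.5000: term = 57.170467
  t = 5.0000: term = 1814.935453
Convexity = (1/P) * sum = 2041.606067 / 100.000000 = 20.416061


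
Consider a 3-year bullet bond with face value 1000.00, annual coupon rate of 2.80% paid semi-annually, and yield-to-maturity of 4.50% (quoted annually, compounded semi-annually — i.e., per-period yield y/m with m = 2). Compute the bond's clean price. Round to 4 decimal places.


Answer: Price = 952.7869

Derivation:
Coupon per period c = face * coupon_rate / m = 14.000000
Periods per year m = 2; per-period yield y/m = 0.022500
Number of cashflows N = 6
Cashflows (t years, CF_t, discount factor 1/(1+y/m)^(m*t), PV):
  t = 0.5000: CF_t = 14.000000, DF = 0.977995, PV = 13.691932
  t = 1.0000: CF_t = 14.000000, DF = 0.956474, PV = 13.390642
  t = 1.5000: CF_t = 14.000000, DF = 0.935427, PV = 13.095982
  t = 2.0000: CF_t = 14.000000, DF = 0.914843, PV = 12.807807
  t = 2.5000: CF_t = 14.000000, DF = 0.894712, PV = 12.525972
  t = 3.0000: CF_t = 1014.000000, DF = 0.875024, PV = 887.274612
Price P = sum_t PV_t = 952.786947


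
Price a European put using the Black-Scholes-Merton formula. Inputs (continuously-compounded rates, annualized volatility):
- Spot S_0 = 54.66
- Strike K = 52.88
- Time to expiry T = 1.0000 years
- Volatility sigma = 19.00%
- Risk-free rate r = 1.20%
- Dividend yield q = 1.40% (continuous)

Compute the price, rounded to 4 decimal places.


Answer: Price = 3.2451

Derivation:
d1 = (ln(S/K) + (r - q + 0.5*sigma^2) * T) / (sigma * sqrt(T)) = 0.25872097
d2 = d1 - sigma * sqrt(T) = 0.06872097
exp(-rT) = 0.98807171; exp(-qT) = 0.98609754
P = K * exp(-rT) * N(-d2) - S_0 * exp(-qT) * N(-d1)
N(-d1) = 0.39792527; N(-d2) = 0.47260586
P = 52.8800 * 0.98807171 * 0.47260586 - 54.6600 * 0.98609754 * 0.39792527 = 3.2451


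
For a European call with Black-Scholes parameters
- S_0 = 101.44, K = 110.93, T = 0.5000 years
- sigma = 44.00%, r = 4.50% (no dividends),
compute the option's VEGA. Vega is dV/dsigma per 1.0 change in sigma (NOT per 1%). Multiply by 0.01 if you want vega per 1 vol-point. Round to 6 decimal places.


d1 = -0.0595637217; d2 = -0.3706907054
phi(d1) = 0.3982352166; exp(-qT) = 1.0000000000; exp(-rT) = 0.9777512372
Vega = S * exp(-qT) * phi(d1) * sqrt(T) = 101.4400 * 1.0000000000 * 0.3982352166 * 0.7071067812 = 28.564979

Answer: Vega = 28.564979


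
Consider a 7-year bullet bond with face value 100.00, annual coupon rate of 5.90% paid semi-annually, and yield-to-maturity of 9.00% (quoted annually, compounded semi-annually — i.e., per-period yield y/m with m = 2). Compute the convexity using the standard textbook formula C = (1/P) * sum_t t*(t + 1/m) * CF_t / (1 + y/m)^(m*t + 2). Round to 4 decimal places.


Coupon per period c = face * coupon_rate / m = 2.950000
Periods per year m = 2; per-period yield y/m = 0.045000
Number of cashflows N = 14
Cashflows (t years, CF_t, discount factor 1/(1+y/m)^(m*t), PV):
  t = 0.5000: CF_t = 2.950000, DF = 0.956938, PV = 2.822967
  t = 1.0000: CF_t = 2.950000, DF = 0.915730, PV = 2.701403
  t = 1.5000: CF_t = 2.950000, DF = 0.876297, PV = 2.585075
  t = 2.0000: CF_t = 2.950000, DF = 0.838561, PV = 2.473756
  t = 2.5000: CF_t = 2.950000, DF = 0.802451, PV = 2.367231
  t = 3.0000: CF_t = 2.950000, DF = 0.767896, PV = 2.265292
  t = 3.5000: CF_t = 2.950000, DF = 0.734828, PV = 2.167744
  t = 4.0000: CF_t = 2.950000, DF = 0.703185, PV = 2.074396
  t = 4.5000: CF_t = 2.950000, DF = 0.672904, PV = 1.985068
  t = 5.0000: CF_t = 2.950000, DF = 0.643928, PV = 1.899587
  t = 5.5000: CF_t = 2.950000, DF = 0.616199, PV = 1.817786
  t = 6.0000: CF_t = 2.950000, DF = 0.589664, PV = 1.739508
  t = 6.5000: CF_t = 2.950000, DF = 0.564272, PV = 1.664601
  t = 7.0000: CF_t = 102.950000, DF = 0.539973, PV = 55.590206
Price P = sum_t PV_t = 84.154621
Convexity numerator sum_t t*(t + 1/m) * CF_t / (1+y/m)^(m*t + 2):
  t = 0.5000: term = 1.292537
  t = 1.0000: term = 3.710634
  t = 1.5000: term = 7.101692
  t = 2.0000: term = 11.326462
  t = 2.5000: term = 16.258080
  t = 3.0000: term = 21.781159
  t = 3.5000: term = 27.790953
  t = 4.0000: term = 34.192560
  t = 4.5000: term = 40.900191
  t = 5.0000: term = 47.836481
  t = 5.5000: term = 54.931844
  t = 6.0000: term = 62.123878
  t = 6.5000: term = 69.356801
  t = 7.0000: term = 2672.544881
Convexity = (1/P) * sum = 3071.148154 / 84.154621 = 36.494112

Answer: Convexity = 36.4941
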